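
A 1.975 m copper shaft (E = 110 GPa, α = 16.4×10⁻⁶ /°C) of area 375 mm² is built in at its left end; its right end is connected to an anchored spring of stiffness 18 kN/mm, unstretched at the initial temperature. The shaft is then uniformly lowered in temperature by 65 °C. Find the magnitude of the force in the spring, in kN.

P ≈ 20.4 kN

If the spring were absent the shaft would shorten by αΔT L = 16.4×10⁻⁶ × 65 × 1975 = 2.105 mm.
With a force P in the spring, the elastic change of the shaft is PL/(AE) and that of the spring is P/k; compatibility requires their sum to equal δ_free.
P [ L/(AE) + 1/k ] = δ_free → P [ 1975/(375×110×10³) + 1/(18×10³) ] = 2.105.
P = 2.105 / 0.0001034 = 20350 N.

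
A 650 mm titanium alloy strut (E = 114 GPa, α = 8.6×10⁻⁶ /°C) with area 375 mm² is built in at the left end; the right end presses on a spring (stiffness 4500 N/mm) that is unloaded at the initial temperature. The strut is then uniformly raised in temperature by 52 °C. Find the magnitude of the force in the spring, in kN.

P ≈ 1.22 kN

If the spring were absent the strut would lengthen by αΔT L = 8.6×10⁻⁶ × 52 × 650 = 0.2907 mm.
With a force P in the spring, the elastic change of the strut is PL/(AE) and that of the spring is P/k; compatibility requires their sum to equal δ_free.
So P = δ_free / [L/(AE) + 1/k] = 0.2907 / [ 650/(375×114×10³) + 1/(4500) ].
P = 0.2907 / 0.0002374 = 1224 N.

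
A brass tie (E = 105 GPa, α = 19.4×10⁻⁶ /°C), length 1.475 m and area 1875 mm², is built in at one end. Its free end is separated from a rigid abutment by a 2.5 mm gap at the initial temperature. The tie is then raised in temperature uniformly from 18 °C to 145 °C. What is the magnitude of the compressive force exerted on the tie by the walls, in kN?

Unrestrained expansion: δ_free = αΔT L = 19.4×10⁻⁶ × 127 × 1475 = 3.634 mm.
This exceeds the 2.5 mm gap, so the wall pushes back. The portion of expansion that must be recovered elastically is δ_free − gap = 3.634 − 2.5 = 1.134 mm.
Compatibility: PL/(AE) = 1.134 mm, so σ = P/A = E × (1.134/1475) = 80.73 MPa.
P = σA = 80.73 × 1875 = 151.4 kN.

P ≈ 151 kN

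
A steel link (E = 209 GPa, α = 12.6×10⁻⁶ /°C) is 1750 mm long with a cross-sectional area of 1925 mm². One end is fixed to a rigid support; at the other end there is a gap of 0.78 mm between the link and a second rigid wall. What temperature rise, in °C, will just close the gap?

ΔT ≈ 35.4 °C

Contact occurs when the free expansion equals the gap: αΔT L = 0.78 mm.
ΔT = 0.78 / (12.6×10⁻⁶ × 1750) = 35.37 °C.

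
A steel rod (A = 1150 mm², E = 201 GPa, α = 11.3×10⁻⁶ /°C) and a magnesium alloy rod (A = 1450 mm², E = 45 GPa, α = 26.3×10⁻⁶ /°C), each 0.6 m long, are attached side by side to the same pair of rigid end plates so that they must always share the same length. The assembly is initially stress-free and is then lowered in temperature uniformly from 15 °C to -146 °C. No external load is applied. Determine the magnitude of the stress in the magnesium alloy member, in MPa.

σ ≈ 84.8 MPa (tensile)

The magnesium alloy has the larger α, so on cooling it would change length more than the steel if both were free. The rigid plates force a common final length, so the magnesium alloy is put into tension and the steel into compression, with equal and opposite forces P (no external load).
Equating the net (thermal + elastic) strains gives |α₁ − α₂|·ΔT = P·[1/(A₁E₁) + 1/(A₂E₂)].
|α₁ − α₂|·ΔT = 15×10⁻⁶ × 161 = 0.002415.
1/(A₁E₁) + 1/(A₂E₂) = 1/(1150×201×10³) + 1/(1450×45×10³) = 1.965×10⁻⁸ N⁻¹.
So P = 0.002415 / 1.965×10⁻⁸ = 122.9 kN.
σ_{magnesium alloy} = P/A₂ = 122900/1450 = 84.75 MPa, tensile.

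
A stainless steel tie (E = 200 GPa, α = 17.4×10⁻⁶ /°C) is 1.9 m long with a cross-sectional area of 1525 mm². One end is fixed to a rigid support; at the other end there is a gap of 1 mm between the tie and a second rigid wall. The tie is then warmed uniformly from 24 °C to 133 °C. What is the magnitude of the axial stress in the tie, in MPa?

Unrestrained expansion: δ_free = αΔT L = 17.4×10⁻⁶ × 109 × 1900 = 3.604 mm.
This exceeds the 1 mm gap, so the wall pushes back. The portion of expansion that must be recovered elastically is δ_free − gap = 3.604 − 1 = 2.604 mm.
So σ = E(δ_free − g)/L = 200×10³ × 2.604/1900 = 274.1 MPa.

σ ≈ 274 MPa (compressive)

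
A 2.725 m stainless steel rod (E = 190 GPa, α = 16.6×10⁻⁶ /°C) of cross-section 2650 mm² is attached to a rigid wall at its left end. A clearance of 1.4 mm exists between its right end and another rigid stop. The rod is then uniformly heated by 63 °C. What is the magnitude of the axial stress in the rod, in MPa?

Free thermal elongation = αΔT L = 16.6×10⁻⁶ × 63 × 2725 = 2.85 mm.
The gap closes (δ_free > 1.4 mm) and the wall then resists a further 2.85 − 1.4 = 1.45 mm of expansion.
That suppressed elongation corresponds to σ = E·Δ/L = 190×10³ × 1.45/2725 = 101.1 MPa.

σ ≈ 101 MPa (compressive)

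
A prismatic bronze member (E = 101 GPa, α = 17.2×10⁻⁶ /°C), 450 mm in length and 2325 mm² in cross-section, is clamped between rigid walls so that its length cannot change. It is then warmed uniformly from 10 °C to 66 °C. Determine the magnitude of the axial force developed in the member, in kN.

Full restraint means ε = 0, so the stress is σ = EαΔT = 101×10³ × 17.2×10⁻⁶ × 56 = 97.28 MPa.
Axial force P = σA = 97.28 × 2325 = 226200 N = 226.2 kN, compressive.

P ≈ 226 kN (compressive)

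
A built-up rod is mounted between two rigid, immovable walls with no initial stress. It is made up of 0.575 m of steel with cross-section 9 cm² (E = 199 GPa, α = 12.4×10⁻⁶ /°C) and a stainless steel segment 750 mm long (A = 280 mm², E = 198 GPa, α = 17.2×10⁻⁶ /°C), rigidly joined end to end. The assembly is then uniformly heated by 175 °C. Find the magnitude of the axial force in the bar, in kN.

With the walls removed the bar would change length by δ_free = Σ αᵢΔT Lᵢ = 12.4×10⁻⁶×175×575 + 17.2×10⁻⁶×175×750 = 3.505 mm.
The rigid supports impose zero overall length change; the single axial force P common to all segments must satisfy P Σ Lᵢ/(AᵢEᵢ) = δ_free.
Σ Lᵢ/(AᵢEᵢ) = 575/(900×199×10³) + 750/(280×198×10³) = 1.674×10⁻⁵ mm/N.
So P = 3.505 / 1.674×10⁻⁵ = 209.4 kN, compressive.

P ≈ 209 kN (compressive)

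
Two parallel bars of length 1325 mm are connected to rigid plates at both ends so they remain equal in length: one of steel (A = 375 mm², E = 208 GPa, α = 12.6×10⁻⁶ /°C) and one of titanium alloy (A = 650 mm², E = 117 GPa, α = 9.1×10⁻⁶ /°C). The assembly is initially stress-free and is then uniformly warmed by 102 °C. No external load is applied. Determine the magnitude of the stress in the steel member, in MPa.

The steel has the larger α, so on heating it would change length more than the titanium alloy if both were free. The rigid plates force a common final length, so the steel is put into compression and the titanium alloy into tension, with equal and opposite forces P (no external load).
Compatibility of the two members (thermal + elastic change equal): (α₁ − α₂)ΔT = P·[1/(A₁E₁) + 1/(A₂E₂)].
|α₁ − α₂|·ΔT = 3.5×10⁻⁶ × 102 = 0.000357.
1/(A₁E₁) + 1/(A₂E₂) = 1/(375×208×10³) + 1/(650×117×10³) = 2.597×10⁻⁸ N⁻¹.
So P = 0.000357 / 2.597×10⁻⁸ = 13.75 kN.
σ_{steel} = P/A₁ = 13750/375 = 36.66 MPa, compressive.

σ ≈ 36.7 MPa (compressive)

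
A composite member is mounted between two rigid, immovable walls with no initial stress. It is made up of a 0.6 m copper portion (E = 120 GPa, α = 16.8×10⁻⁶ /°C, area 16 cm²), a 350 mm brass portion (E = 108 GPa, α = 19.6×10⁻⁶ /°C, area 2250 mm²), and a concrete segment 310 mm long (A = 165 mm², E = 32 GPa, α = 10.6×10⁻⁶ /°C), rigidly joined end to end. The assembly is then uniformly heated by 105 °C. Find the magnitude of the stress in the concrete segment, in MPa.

If the supports were absent, the total length change would be Σ αᵢΔT Lᵢ = 16.8×10⁻⁶×105×600 + 19.6×10⁻⁶×105×350 + 10.6×10⁻⁶×105×310 = 2.124 mm.
Since the ends are fixed, an axial force P builds up, equal in every segment, with P · Σ Lᵢ/(AᵢEᵢ) = δ_free.
The series flexibility is Σ Lᵢ/(AᵢEᵢ) = 600/(1600×120×10³) + 350/(2250×108×10³) + 310/(165×32×10³) = 6.328×10⁻⁵ mm/N.
So P = 2.124 / 6.328×10⁻⁵ = 33.56 kN, compressive.
σ_{concrete} = P / A = 33560 / 165 = 203.4 MPa.

σ ≈ 203 MPa (compressive)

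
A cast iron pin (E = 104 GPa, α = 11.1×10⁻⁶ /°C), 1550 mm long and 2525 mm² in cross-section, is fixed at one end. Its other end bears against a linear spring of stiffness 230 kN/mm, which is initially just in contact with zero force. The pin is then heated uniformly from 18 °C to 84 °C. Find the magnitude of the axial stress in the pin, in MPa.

σ ≈ 43.9 MPa (compressive)

If the spring were absent the pin would lengthen by αΔT L = 11.1×10⁻⁶ × 66 × 1550 = 1.136 mm.
Let P be the compressive force at the spring. The pin shortens elastically by PL/(AE) and the spring compresses by P/k; together these equal δ_free.
P [ L/(AE) + 1/k ] = δ_free → P [ 1550/(2525×104×10³) + 1/(230×10³) ] = 1.136.
P = 1.136 / 1.025×10⁻⁵ = 110800 N.
σ = P/A = 110800/2525 = 43.87 MPa.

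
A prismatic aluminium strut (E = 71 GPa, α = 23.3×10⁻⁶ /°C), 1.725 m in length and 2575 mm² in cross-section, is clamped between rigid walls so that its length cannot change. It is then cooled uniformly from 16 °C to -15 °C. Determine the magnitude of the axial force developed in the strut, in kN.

Full restraint means ε = 0, so the stress is σ = EαΔT = 71×10³ × 23.3×10⁻⁶ × 31 = 51.28 MPa.
Axial force P = σA = 51.28 × 2575 = 132100 N = 132.1 kN, tensile.

P ≈ 132 kN (tensile)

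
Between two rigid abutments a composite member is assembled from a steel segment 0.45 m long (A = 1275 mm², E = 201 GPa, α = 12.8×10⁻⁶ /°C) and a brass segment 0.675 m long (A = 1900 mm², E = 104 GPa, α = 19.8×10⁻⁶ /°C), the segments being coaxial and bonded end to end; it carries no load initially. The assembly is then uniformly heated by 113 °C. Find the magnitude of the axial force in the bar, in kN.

P ≈ 418 kN (compressive)

With the walls removed the bar would change length by δ_free = Σ αᵢΔT Lᵢ = 12.8×10⁻⁶×113×450 + 19.8×10⁻⁶×113×675 = 2.161 mm.
Since the ends are fixed, an axial force P builds up, equal in every segment, with P · Σ Lᵢ/(AᵢEᵢ) = δ_free.
The series flexibility is Σ Lᵢ/(AᵢEᵢ) = 450/(1275×201×10³) + 675/(1900×104×10³) = 5.172×10⁻⁶ mm/N.
So P = 2.161 / 5.172×10⁻⁶ = 417.9 kN, compressive.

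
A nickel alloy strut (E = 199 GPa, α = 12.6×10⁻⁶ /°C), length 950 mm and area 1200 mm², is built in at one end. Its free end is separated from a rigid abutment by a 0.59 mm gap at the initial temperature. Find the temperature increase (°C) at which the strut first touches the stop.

The gap closes when αΔT L = 0.59 mm, since the strut is still unstressed at that instant.
So ΔT = g/(αL) = 0.59/(12.6×10⁻⁶ × 950) = 49.29 °C.

ΔT ≈ 49.3 °C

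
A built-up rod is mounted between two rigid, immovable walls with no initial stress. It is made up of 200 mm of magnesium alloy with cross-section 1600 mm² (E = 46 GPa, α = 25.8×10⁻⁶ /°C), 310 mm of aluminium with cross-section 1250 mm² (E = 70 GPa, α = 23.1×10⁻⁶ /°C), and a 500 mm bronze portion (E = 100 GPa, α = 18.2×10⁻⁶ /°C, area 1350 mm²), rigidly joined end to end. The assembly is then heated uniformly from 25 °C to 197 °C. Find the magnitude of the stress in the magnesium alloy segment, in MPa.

If the supports were absent, the total length change would be Σ αᵢΔT Lᵢ = 25.8×10⁻⁶×172×200 + 23.1×10⁻⁶×172×310 + 18.2×10⁻⁶×172×500 = 3.684 mm.
The walls prevent any net length change, so an axial force P (same in every segment) develops. Compatibility: P · Σ Lᵢ/(AᵢEᵢ) = δ_free.
Σ Lᵢ/(AᵢEᵢ) = 200/(1600×46×10³) + 310/(1250×70×10³) + 500/(1350×100×10³) = 9.964×10⁻⁶ mm/N.
Hence P = δ_free / Σ(L/AE) = 3.684/9.964×10⁻⁶ = 369.8 kN (compressive).
σ_{magnesium alloy} = P / A = 369800 / 1600 = 231.1 MPa.

σ ≈ 231 MPa (compressive)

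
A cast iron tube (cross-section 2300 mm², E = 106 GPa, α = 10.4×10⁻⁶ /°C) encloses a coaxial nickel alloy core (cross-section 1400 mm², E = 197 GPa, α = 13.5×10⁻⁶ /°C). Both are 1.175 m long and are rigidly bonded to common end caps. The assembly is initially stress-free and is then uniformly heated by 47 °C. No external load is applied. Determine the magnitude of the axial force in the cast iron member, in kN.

Both members must finish at the same length. With the larger α, the nickel alloy tends to over-expand; the plates restrain it, putting the nickel alloy in compression and the cast iron in tension. With no external load the two internal forces are equal and opposite, magnitude P.
Setting the final lengths equal and cancelling L: (α₁ − α₂)ΔT = P/(A₁E₁) + P/(A₂E₂).
|α₁ − α₂|·ΔT = 3.1×10⁻⁶ × 47 = 0.0001457.
1/(A₁E₁) + 1/(A₂E₂) = 1/(2300×106×10³) + 1/(1400×197×10³) = 7.728×10⁻⁹ N⁻¹.
P = 0.0001457 / 7.728×10⁻⁹ = 18850 N = 18.85 kN.

P ≈ 18.9 kN (tensile in the cast iron)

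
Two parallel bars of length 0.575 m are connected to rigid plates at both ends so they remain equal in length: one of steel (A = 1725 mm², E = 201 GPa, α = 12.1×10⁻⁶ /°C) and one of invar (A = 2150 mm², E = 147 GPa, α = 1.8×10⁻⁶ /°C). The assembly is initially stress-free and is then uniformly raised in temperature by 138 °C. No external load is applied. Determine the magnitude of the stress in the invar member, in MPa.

The steel has the larger α, so on heating it would change length more than the invar if both were free. The rigid plates force a common final length, so the steel is put into compression and the invar into tension, with equal and opposite forces P (no external load).
Setting the final lengths equal and cancelling L: (α₁ − α₂)ΔT = P/(A₁E₁) + P/(A₂E₂).
|α₁ − α₂|·ΔT = 10.3×10⁻⁶ × 138 = 0.001421.
1/(A₁E₁) + 1/(A₂E₂) = 1/(1725×201×10³) + 1/(2150×147×10³) = 6.048×10⁻⁹ N⁻¹.
So P = 0.001421 / 6.048×10⁻⁹ = 235 kN.
σ_{invar} = P/A₂ = 235000/2150 = 109.3 MPa, tensile.

σ ≈ 109 MPa (tensile)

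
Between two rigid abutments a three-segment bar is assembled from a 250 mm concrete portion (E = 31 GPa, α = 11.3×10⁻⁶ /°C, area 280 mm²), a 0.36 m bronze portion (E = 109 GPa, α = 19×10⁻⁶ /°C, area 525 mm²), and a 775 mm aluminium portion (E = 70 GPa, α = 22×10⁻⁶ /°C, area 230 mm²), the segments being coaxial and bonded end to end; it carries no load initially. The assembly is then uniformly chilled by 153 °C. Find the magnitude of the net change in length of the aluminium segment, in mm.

With the walls removed the bar would change length by δ_free = Σ αᵢΔT Lᵢ = 11.3×10⁻⁶×153×250 + 19×10⁻⁶×153×360 + 22×10⁻⁶×153×775 = 4.087 mm.
Since the ends are fixed, an axial force P builds up, equal in every segment, with P · Σ Lᵢ/(AᵢEᵢ) = δ_free.
Σ Lᵢ/(AᵢEᵢ) = 250/(280×31×10³) + 360/(525×109×10³) + 775/(230×70×10³) = 8.323×10⁻⁵ mm/N.
So P = 4.087 / 8.323×10⁻⁵ = 49.11 kN, tensile.
For the aluminium segment, free thermal change = 22×10⁻⁶×153×775 = 2.609 mm and elastic change from P = 49110×775/(230×70×10³) = 2.364 mm; these oppose, so the net change is 0.245 mm (segment shortens).

|ΔL| ≈ 0.245 mm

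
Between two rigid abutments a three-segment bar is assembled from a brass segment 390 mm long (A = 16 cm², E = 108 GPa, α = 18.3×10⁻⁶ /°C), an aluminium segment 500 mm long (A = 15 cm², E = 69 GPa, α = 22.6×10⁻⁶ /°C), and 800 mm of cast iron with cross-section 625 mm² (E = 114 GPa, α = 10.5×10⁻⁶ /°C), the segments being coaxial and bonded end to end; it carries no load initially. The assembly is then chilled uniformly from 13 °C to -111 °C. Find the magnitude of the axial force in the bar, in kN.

If the supports were absent, the total length change would be Σ αᵢΔT Lᵢ = 18.3×10⁻⁶×124×390 + 22.6×10⁻⁶×124×500 + 10.5×10⁻⁶×124×800 = 3.328 mm.
The walls prevent any net length change, so an axial force P (same in every segment) develops. Compatibility: P · Σ Lᵢ/(AᵢEᵢ) = δ_free.
Σ Lᵢ/(AᵢEᵢ) = 390/(1600×108×10³) + 500/(1500×69×10³) + 800/(625×114×10³) = 1.832×10⁻⁵ mm/N.
P = 3.328 / 1.832×10⁻⁵ = 181700 N = 181.7 kN, tensile.

P ≈ 182 kN (tensile)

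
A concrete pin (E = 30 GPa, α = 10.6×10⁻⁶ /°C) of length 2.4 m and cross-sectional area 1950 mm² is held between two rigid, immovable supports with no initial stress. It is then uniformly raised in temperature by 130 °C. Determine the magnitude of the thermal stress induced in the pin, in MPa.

σ ≈ 41.3 MPa (compressive)

Because both ends are immovable the net strain is zero, and the suppressed thermal strain is αΔT = 10.6×10⁻⁶ × 130 = 1378×10⁻⁶.
Hence σ = E·αΔT = 30×10³ × 1378×10⁻⁶ = 41.34 MPa, compressive.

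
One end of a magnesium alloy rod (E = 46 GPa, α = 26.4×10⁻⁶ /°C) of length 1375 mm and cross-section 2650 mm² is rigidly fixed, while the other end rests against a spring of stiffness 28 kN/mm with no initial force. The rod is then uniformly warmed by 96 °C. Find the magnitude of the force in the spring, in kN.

P ≈ 74.2 kN

Free thermal expansion: δ_free = αΔT L = 26.4×10⁻⁶ × 96 × 1375 = 3.485 mm.
With a force P in the spring, the elastic change of the rod is PL/(AE) and that of the spring is P/k; compatibility requires their sum to equal δ_free.
P [ L/(AE) + 1/k ] = δ_free → P [ 1375/(2650×46×10³) + 1/(28×10³) ] = 3.485.
P = 3.485 / 4.699×10⁻⁵ = 74150 N.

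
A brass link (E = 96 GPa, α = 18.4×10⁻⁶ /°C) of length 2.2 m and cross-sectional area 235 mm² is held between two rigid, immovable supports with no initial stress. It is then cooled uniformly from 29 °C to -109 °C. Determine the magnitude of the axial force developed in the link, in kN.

P ≈ 57.3 kN (tensile)

The ends cannot move, so σ = EαΔT = 96×10³ × 18.4×10⁻⁶ × 138 = 243.8 MPa.
Then P = σA = 243.8 × 235 mm² = 57.28 kN, tensile.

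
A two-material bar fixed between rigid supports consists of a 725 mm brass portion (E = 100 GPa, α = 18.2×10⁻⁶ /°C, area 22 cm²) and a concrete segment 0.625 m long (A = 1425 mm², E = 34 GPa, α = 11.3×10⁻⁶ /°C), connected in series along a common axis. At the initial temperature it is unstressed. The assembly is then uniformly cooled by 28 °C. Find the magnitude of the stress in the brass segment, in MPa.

With the walls removed the bar would change length by δ_free = Σ αᵢΔT Lᵢ = 18.2×10⁻⁶×28×725 + 11.3×10⁻⁶×28×625 = 0.5672 mm.
The rigid supports impose zero overall length change; the single axial force P common to all segments must satisfy P Σ Lᵢ/(AᵢEᵢ) = δ_free.
Σ Lᵢ/(AᵢEᵢ) = 725/(2200×100×10³) + 625/(1425×34×10³) = 1.62×10⁻⁵ mm/N.
Hence P = δ_free / Σ(L/AE) = 0.5672/1.62×10⁻⁵ = 35.02 kN (tensile).
σ_{brass} = P / A = 35020 / 2200 = 15.92 MPa.

σ ≈ 15.9 MPa (tensile)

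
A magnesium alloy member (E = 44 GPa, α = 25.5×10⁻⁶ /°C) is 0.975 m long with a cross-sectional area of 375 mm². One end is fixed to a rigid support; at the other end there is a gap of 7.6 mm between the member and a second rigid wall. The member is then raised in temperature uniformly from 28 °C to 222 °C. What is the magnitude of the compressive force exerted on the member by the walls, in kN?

P ≈ 0 kN

If the wall were absent the member would grow by αΔT L = 25.5×10⁻⁶ × 194 × 975 = 4.823 mm.
Since δ_free = 4.82 mm is less than the 7.6 mm gap, the member never touches the wall. No axial force develops.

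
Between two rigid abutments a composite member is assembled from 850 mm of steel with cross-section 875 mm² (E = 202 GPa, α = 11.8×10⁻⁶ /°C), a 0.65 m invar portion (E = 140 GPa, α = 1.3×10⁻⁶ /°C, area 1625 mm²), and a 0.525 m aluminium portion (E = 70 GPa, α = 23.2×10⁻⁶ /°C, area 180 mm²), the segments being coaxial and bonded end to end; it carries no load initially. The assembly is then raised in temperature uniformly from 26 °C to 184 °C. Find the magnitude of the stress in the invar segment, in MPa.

Free thermal expansion of the whole bar: Σ αᵢΔT Lᵢ = 11.8×10⁻⁶×158×850 + 1.3×10⁻⁶×158×650 + 23.2×10⁻⁶×158×525 = 3.643 mm.
The walls prevent any net length change, so an axial force P (same in every segment) develops. Compatibility: P · Σ Lᵢ/(AᵢEᵢ) = δ_free.
The series flexibility is Σ Lᵢ/(AᵢEᵢ) = 850/(875×202×10³) + 650/(1625×140×10³) + 525/(180×70×10³) = 4.933×10⁻⁵ mm/N.
Hence P = δ_free / Σ(L/AE) = 3.643/4.933×10⁻⁵ = 73.84 kN (compressive).
σ_{invar} = P / A = 73840 / 1625 = 45.44 MPa.

σ ≈ 45.4 MPa (compressive)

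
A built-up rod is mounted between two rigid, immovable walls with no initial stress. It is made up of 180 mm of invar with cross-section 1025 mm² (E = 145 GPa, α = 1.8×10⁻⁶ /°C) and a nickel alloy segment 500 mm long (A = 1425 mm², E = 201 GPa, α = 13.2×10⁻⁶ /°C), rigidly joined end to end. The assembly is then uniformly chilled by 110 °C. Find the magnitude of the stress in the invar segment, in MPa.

If the supports were absent, the total length change would be Σ αᵢΔT Lᵢ = 1.8×10⁻⁶×110×180 + 13.2×10⁻⁶×110×500 = 0.7616 mm.
Since the ends are fixed, an axial force P builds up, equal in every segment, with P · Σ Lᵢ/(AᵢEᵢ) = δ_free.
The series flexibility is Σ Lᵢ/(AᵢEᵢ) = 180/(1025×145×10³) + 500/(1425×201×10³) = 2.957×10⁻⁶ mm/N.
P = 0.7616 / 2.957×10⁻⁶ = 257600 N = 257.6 kN, tensile.
σ_{invar} = P / A = 257600 / 1025 = 251.3 MPa.

σ ≈ 251 MPa (tensile)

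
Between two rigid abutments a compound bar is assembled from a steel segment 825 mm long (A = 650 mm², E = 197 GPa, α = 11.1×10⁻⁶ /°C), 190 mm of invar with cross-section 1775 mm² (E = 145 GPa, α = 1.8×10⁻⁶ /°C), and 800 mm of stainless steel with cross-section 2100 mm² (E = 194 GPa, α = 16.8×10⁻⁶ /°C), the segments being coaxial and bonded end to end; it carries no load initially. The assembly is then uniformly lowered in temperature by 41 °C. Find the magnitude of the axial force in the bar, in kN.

If the supports were absent, the total length change would be Σ αᵢΔT Lᵢ = 11.1×10⁻⁶×41×825 + 1.8×10⁻⁶×41×190 + 16.8×10⁻⁶×41×800 = 0.9405 mm.
The rigid supports impose zero overall length change; the single axial force P common to all segments must satisfy P Σ Lᵢ/(AᵢEᵢ) = δ_free.
The series flexibility is Σ Lᵢ/(AᵢEᵢ) = 825/(650×197×10³) + 190/(1775×145×10³) + 800/(2100×194×10³) = 9.145×10⁻⁶ mm/N.
Hence P = δ_free / Σ(L/AE) = 0.9405/9.145×10⁻⁶ = 102.8 kN (tensile).

P ≈ 103 kN (tensile)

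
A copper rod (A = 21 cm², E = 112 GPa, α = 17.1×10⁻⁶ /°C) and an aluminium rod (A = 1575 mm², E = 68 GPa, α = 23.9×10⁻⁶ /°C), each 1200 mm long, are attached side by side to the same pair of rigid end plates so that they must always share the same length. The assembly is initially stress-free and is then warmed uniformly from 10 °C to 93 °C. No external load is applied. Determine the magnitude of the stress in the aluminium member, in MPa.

σ ≈ 26.4 MPa (compressive)

The aluminium has the larger α, so on heating it would change length more than the copper if both were free. The rigid plates force a common final length, so the aluminium is put into compression and the copper into tension, with equal and opposite forces P (no external load).
Compatibility of the two members (thermal + elastic change equal): (α₁ − α₂)ΔT = P·[1/(A₁E₁) + 1/(A₂E₂)].
|α₁ − α₂|·ΔT = 6.8×10⁻⁶ × 83 = 0.0005644.
1/(A₁E₁) + 1/(A₂E₂) = 1/(2100×112×10³) + 1/(1575×68×10³) = 1.359×10⁻⁸ N⁻¹.
So P = 0.0005644 / 1.359×10⁻⁸ = 41.53 kN.
σ_{aluminium} = P/A₂ = 41530/1575 = 26.37 MPa, compressive.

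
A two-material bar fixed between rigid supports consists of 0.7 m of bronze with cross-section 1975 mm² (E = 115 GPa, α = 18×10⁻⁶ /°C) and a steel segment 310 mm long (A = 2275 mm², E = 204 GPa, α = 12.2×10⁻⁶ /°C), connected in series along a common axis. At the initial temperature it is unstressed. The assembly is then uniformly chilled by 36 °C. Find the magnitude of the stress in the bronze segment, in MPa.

If the supports were absent, the total length change would be Σ αᵢΔT Lᵢ = 18×10⁻⁶×36×700 + 12.2×10⁻⁶×36×310 = 0.5898 mm.
The rigid supports impose zero overall length change; the single axial force P common to all segments must satisfy P Σ Lᵢ/(AᵢEᵢ) = δ_free.
Σ Lᵢ/(AᵢEᵢ) = 700/(1975×115×10³) + 310/(2275×204×10³) = 3.75×10⁻⁶ mm/N.
So P = 0.5898 / 3.75×10⁻⁶ = 157.3 kN, tensile.
σ_{bronze} = P / A = 157300 / 1975 = 79.63 MPa.

σ ≈ 79.6 MPa (tensile)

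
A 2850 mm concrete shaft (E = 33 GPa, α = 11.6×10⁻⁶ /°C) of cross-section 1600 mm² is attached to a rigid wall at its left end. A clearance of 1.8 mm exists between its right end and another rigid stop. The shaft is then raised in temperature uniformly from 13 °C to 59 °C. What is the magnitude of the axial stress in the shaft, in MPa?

Unrestrained expansion: δ_free = αΔT L = 11.6×10⁻⁶ × 46 × 2850 = 1.521 mm.
This is smaller than the 1.8 mm clearance, so the shaft expands freely without reaching the stop — the stress is zero.

σ ≈ 0 MPa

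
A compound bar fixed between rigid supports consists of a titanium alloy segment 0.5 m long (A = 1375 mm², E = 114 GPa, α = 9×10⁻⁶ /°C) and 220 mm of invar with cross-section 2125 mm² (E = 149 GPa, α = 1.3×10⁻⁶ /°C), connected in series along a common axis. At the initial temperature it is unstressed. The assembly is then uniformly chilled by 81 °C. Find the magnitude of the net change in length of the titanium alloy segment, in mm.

|ΔL| ≈ 0.0462 mm

Free thermal contraction of the whole bar: Σ αᵢΔT Lᵢ = 9×10⁻⁶×81×500 + 1.3×10⁻⁶×81×220 = 0.3877 mm.
The rigid supports impose zero overall length change; the single axial force P common to all segments must satisfy P Σ Lᵢ/(AᵢEᵢ) = δ_free.
Σ Lᵢ/(AᵢEᵢ) = 500/(1375×114×10³) + 220/(2125×149×10³) = 3.885×10⁻⁶ mm/N.
So P = 0.3877 / 3.885×10⁻⁶ = 99.8 kN, tensile.
For the titanium alloy segment, free thermal change = 9×10⁻⁶×81×500 = 0.3645 mm and elastic change from P = 99800×500/(1375×114×10³) = 0.3183 mm; these oppose, so the net change is 0.0462 mm (segment shortens).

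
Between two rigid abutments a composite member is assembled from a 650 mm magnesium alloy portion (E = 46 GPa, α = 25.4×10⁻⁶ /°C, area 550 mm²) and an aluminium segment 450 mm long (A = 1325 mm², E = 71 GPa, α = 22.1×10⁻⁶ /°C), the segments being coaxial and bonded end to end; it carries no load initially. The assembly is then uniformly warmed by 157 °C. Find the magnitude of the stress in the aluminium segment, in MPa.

σ ≈ 103 MPa (compressive)

With the walls removed the bar would change length by δ_free = Σ αᵢΔT Lᵢ = 25.4×10⁻⁶×157×650 + 22.1×10⁻⁶×157×450 = 4.153 mm.
Since the ends are fixed, an axial force P builds up, equal in every segment, with P · Σ Lᵢ/(AᵢEᵢ) = δ_free.
Σ Lᵢ/(AᵢEᵢ) = 650/(550×46×10³) + 450/(1325×71×10³) = 3.048×10⁻⁵ mm/N.
So P = 4.153 / 3.048×10⁻⁵ = 136.3 kN, compressive.
σ_{aluminium} = P / A = 136300 / 1325 = 102.9 MPa.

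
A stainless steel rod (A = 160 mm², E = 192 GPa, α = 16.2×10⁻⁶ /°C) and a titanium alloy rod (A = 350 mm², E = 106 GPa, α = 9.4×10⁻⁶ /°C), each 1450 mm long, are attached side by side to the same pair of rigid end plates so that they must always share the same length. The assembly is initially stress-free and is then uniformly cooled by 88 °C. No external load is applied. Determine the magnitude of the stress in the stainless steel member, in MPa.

σ ≈ 62.9 MPa (tensile)

The stainless steel has the larger α, so on cooling it would change length more than the titanium alloy if both were free. The rigid plates force a common final length, so the stainless steel is put into tension and the titanium alloy into compression, with equal and opposite forces P (no external load).
Equating the net (thermal + elastic) strains gives |α₁ − α₂|·ΔT = P·[1/(A₁E₁) + 1/(A₂E₂)].
|α₁ − α₂|·ΔT = 6.8×10⁻⁶ × 88 = 0.0005984.
1/(A₁E₁) + 1/(A₂E₂) = 1/(160×192×10³) + 1/(350×106×10³) = 5.951×10⁻⁸ N⁻¹.
So P = 0.0005984 / 5.951×10⁻⁸ = 10.06 kN.
σ_{stainless steel} = P/A₁ = 10060/160 = 62.85 MPa, tensile.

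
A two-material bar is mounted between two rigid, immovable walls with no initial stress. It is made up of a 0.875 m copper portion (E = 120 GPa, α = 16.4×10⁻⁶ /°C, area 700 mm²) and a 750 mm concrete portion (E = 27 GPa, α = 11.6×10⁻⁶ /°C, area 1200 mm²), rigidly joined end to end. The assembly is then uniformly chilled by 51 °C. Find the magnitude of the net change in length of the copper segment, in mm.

With the walls removed the bar would change length by δ_free = Σ αᵢΔT Lᵢ = 16.4×10⁻⁶×51×875 + 11.6×10⁻⁶×51×750 = 1.176 mm.
The walls prevent any net length change, so an axial force P (same in every segment) develops. Compatibility: P · Σ Lᵢ/(AᵢEᵢ) = δ_free.
Σ Lᵢ/(AᵢEᵢ) = 875/(700×120×10³) + 750/(1200×27×10³) = 3.356×10⁻⁵ mm/N.
Hence P = δ_free / Σ(L/AE) = 1.176/3.356×10⁻⁵ = 35.02 kN (tensile).
For the copper segment, free thermal change = 16.4×10⁻⁶×51×875 = 0.7319 mm and elastic change from P = 35020×875/(700×120×10³) = 0.3648 mm; these oppose, so the net change is 0.367 mm (segment shortens).

|ΔL| ≈ 0.367 mm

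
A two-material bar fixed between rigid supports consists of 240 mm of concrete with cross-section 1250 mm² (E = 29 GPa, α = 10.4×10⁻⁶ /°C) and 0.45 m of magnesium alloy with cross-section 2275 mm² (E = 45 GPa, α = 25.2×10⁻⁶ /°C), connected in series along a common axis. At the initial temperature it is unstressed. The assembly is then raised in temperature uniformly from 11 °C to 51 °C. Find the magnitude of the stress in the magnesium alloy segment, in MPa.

With the walls removed the bar would change length by δ_free = Σ αᵢΔT Lᵢ = 10.4×10⁻⁶×40×240 + 25.2×10⁻⁶×40×450 = 0.5534 mm.
The rigid supports impose zero overall length change; the single axial force P common to all segments must satisfy P Σ Lᵢ/(AᵢEᵢ) = δ_free.
The series flexibility is Σ Lᵢ/(AᵢEᵢ) = 240/(1250×29×10³) + 450/(2275×45×10³) = 1.102×10⁻⁵ mm/N.
P = 0.5534 / 1.102×10⁻⁵ = 50240 N = 50.24 kN, compressive.
σ_{magnesium alloy} = P / A = 50240 / 2275 = 22.08 MPa.

σ ≈ 22.1 MPa (compressive)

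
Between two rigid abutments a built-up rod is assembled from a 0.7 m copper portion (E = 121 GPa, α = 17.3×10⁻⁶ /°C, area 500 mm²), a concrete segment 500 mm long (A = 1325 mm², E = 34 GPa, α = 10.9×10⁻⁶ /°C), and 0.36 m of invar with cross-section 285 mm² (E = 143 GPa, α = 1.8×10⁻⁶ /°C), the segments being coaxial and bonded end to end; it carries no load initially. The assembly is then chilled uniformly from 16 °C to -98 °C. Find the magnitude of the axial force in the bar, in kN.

P ≈ 65.9 kN (tensile)

With the walls removed the bar would change length by δ_free = Σ αᵢΔT Lᵢ = 17.3×10⁻⁶×114×700 + 10.9×10⁻⁶×114×500 + 1.8×10⁻⁶×114×360 = 2.076 mm.
Since the ends are fixed, an axial force P builds up, equal in every segment, with P · Σ Lᵢ/(AᵢEᵢ) = δ_free.
Σ Lᵢ/(AᵢEᵢ) = 700/(500×121×10³) + 500/(1325×34×10³) + 360/(285×143×10³) = 3.15×10⁻⁵ mm/N.
So P = 2.076 / 3.15×10⁻⁵ = 65.89 kN, tensile.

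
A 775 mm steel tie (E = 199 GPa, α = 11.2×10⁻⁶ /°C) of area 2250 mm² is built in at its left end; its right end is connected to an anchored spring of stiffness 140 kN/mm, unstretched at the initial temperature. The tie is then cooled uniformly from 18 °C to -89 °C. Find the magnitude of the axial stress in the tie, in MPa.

The unrestrained thermal change is αΔT L = 11.2×10⁻⁶ × 107 × 775 = 0.9288 mm.
With a force P in the spring, the elastic change of the tie is PL/(AE) and that of the spring is P/k; compatibility requires their sum to equal δ_free.
P [ L/(AE) + 1/k ] = δ_free → P [ 775/(2250×199×10³) + 1/(140×10³) ] = 0.9288.
P = 0.9288 / 8.874×10⁻⁶ = 104700 N.
σ = P/A = 104700/2250 = 46.52 MPa.

σ ≈ 46.5 MPa (tensile)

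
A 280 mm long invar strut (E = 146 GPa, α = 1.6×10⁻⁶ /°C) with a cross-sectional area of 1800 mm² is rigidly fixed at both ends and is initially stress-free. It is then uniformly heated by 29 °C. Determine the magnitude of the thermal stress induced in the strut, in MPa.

σ ≈ 6.77 MPa (compressive)

The supports are rigid, so the total axial strain is zero. The restrained thermal strain is ε = αΔT = 1.6×10⁻⁶ × 29 = 46.4×10⁻⁶.
The stress required to suppress this strain is σ = Eε = 146×10³ × 46.4×10⁻⁶ = 6.774 MPa, compressive since the strut is trying to expand.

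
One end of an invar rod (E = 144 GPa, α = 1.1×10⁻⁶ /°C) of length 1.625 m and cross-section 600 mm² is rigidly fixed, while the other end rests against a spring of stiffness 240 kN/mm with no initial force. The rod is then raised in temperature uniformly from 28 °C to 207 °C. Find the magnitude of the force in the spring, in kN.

The unrestrained thermal change is αΔT L = 1.1×10⁻⁶ × 179 × 1625 = 0.32 mm.
With a force P in the spring, the elastic change of the rod is PL/(AE) and that of the spring is P/k; compatibility requires their sum to equal δ_free.
So P = δ_free / [L/(AE) + 1/k] = 0.32 / [ 1625/(600×144×10³) + 1/(240×10³) ].
P = 0.32 / 2.297×10⁻⁵ = 13930 N.

P ≈ 13.9 kN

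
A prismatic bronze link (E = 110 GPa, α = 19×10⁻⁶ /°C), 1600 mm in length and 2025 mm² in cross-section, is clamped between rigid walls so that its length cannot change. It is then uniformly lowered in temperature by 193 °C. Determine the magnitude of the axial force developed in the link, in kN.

Full restraint means ε = 0, so the stress is σ = EαΔT = 110×10³ × 19×10⁻⁶ × 193 = 403.4 MPa.
P = AEαΔT = 2025 × 110×10³ × 19×10⁻⁶ × 193 = 816.8 kN (tensile).

P ≈ 817 kN (tensile)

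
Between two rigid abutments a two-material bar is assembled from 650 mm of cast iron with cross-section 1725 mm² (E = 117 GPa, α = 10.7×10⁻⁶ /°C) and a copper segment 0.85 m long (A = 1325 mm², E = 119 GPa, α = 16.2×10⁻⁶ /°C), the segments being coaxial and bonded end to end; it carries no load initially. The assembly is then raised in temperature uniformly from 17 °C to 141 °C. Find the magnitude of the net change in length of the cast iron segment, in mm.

|ΔL| ≈ 0.0987 mm

Free thermal expansion of the whole bar: Σ αᵢΔT Lᵢ = 10.7×10⁻⁶×124×650 + 16.2×10⁻⁶×124×850 = 2.57 mm.
The walls prevent any net length change, so an axial force P (same in every segment) develops. Compatibility: P · Σ Lᵢ/(AᵢEᵢ) = δ_free.
Σ Lᵢ/(AᵢEᵢ) = 650/(1725×117×10³) + 850/(1325×119×10³) = 8.611×10⁻⁶ mm/N.
So P = 2.57 / 8.611×10⁻⁶ = 298.4 kN, compressive.
For the cast iron segment, free thermal change = 10.7×10⁻⁶×124×650 = 0.8624 mm and elastic change from P = 298400×650/(1725×117×10³) = 0.9611 mm; these oppose, so the net change is 0.0987 mm (segment shortens).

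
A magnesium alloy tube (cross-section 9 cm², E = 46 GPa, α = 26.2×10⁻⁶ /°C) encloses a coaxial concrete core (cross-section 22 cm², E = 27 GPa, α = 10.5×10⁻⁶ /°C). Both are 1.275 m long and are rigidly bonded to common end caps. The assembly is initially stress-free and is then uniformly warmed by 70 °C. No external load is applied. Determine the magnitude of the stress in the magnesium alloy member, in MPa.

The magnesium alloy has the larger α, so on heating it would change length more than the concrete if both were free. The rigid plates force a common final length, so the magnesium alloy is put into compression and the concrete into tension, with equal and opposite forces P (no external load).
Compatibility of the two members (thermal + elastic change equal): (α₁ − α₂)ΔT = P·[1/(A₁E₁) + 1/(A₂E₂)].
|α₁ − α₂|·ΔT = 15.7×10⁻⁶ × 70 = 0.001099.
1/(A₁E₁) + 1/(A₂E₂) = 1/(900×46×10³) + 1/(2200×27×10³) = 4.099×10⁻⁸ N⁻¹.
So P = 0.001099 / 4.099×10⁻⁸ = 26.81 kN.
σ_{magnesium alloy} = P/A₁ = 26810/900 = 29.79 MPa, compressive.

σ ≈ 29.8 MPa (compressive)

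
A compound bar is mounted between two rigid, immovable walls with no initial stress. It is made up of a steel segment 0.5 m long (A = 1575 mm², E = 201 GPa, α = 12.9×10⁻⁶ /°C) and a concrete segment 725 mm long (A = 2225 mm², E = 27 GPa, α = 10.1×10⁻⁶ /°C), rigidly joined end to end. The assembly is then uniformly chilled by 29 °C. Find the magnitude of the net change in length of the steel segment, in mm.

If the supports were absent, the total length change would be Σ αᵢΔT Lᵢ = 12.9×10⁻⁶×29×500 + 10.1×10⁻⁶×29×725 = 0.3994 mm.
Since the ends are fixed, an axial force P builds up, equal in every segment, with P · Σ Lᵢ/(AᵢEᵢ) = δ_free.
Σ Lᵢ/(AᵢEᵢ) = 500/(1575×201×10³) + 725/(2225×27×10³) = 1.365×10⁻⁵ mm/N.
Hence P = δ_free / Σ(L/AE) = 0.3994/1.365×10⁻⁵ = 29.27 kN (tensile).
For the steel segment, free thermal change = 12.9×10⁻⁶×29×500 = 0.187 mm and elastic change from P = 29270×500/(1575×201×10³) = 0.04622 mm; these oppose, so the net change is 0.141 mm (segment shortens).

|ΔL| ≈ 0.141 mm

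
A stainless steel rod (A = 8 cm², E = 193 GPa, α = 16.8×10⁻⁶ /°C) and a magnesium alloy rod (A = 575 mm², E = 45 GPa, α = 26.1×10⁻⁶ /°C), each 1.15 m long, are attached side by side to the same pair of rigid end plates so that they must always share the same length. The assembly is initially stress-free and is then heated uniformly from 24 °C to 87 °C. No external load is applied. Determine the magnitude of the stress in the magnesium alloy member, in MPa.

σ ≈ 22.6 MPa (compressive)

Both members must finish at the same length. With the larger α, the magnesium alloy tends to over-expand; the plates restrain it, putting the magnesium alloy in compression and the stainless steel in tension. With no external load the two internal forces are equal and opposite, magnitude P.
Setting the final lengths equal and cancelling L: (α₁ − α₂)ΔT = P/(A₁E₁) + P/(A₂E₂).
|α₁ − α₂|·ΔT = 9.3×10⁻⁶ × 63 = 0.0005859.
1/(A₁E₁) + 1/(A₂E₂) = 1/(800×193×10³) + 1/(575×45×10³) = 4.512×10⁻⁸ N⁻¹.
So P = 0.0005859 / 4.512×10⁻⁸ = 12.98 kN.
σ_{magnesium alloy} = P/A₂ = 12980/575 = 22.58 MPa, compressive.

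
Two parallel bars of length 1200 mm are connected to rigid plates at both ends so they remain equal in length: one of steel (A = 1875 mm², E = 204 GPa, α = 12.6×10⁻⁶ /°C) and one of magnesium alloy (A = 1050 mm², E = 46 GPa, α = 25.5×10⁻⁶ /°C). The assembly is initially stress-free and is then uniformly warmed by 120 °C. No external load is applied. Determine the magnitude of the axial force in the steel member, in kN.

P ≈ 66.4 kN (tensile in the steel)

Both members must finish at the same length. With the larger α, the magnesium alloy tends to over-expand; the plates restrain it, putting the magnesium alloy in compression and the steel in tension. With no external load the two internal forces are equal and opposite, magnitude P.
Setting the final lengths equal and cancelling L: (α₁ − α₂)ΔT = P/(A₁E₁) + P/(A₂E₂).
|α₁ − α₂|·ΔT = 12.9×10⁻⁶ × 120 = 0.001548.
1/(A₁E₁) + 1/(A₂E₂) = 1/(1875×204×10³) + 1/(1050×46×10³) = 2.332×10⁻⁸ N⁻¹.
So P = 0.001548 / 2.332×10⁻⁸ = 66.39 kN.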